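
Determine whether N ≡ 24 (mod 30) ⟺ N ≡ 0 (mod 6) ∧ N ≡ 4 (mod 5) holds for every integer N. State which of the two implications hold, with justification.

[⇒] Suppose N ≡ 24 (mod 30); write N = 30j + 24. Since 6 ∣ 30, reducing mod 6 gives N ≡ 24 ≡ 0 (mod 6); since 5 ∣ 30, reducing mod 5 gives N ≡ 24 ≡ 4 (mod 5).

[⇐] Conversely, if N ≡ 0 (mod 6) and N ≡ 4 (mod 5), then by the Chinese remainder theorem N ≡ 24 (mod 30). This is exactly N ≡ 24 (mod 30).

Equivalent; both directions hold.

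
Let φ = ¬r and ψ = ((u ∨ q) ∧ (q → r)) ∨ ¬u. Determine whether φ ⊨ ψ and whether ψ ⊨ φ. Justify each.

(⇒) This fails. Under r = F, q = T, u = T, the left side is true but the right side is false.

(⇐) This fails. Under r = T, q = F, u = F, the left side is false but the right side is true.

Neither direction holds.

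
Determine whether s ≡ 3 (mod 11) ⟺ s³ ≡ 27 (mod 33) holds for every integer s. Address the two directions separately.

Only the converse holds.

[⇐] The residues r modulo 33 with r³ ≡ 27 (mod 33) are exactly {3}, and each is ≡ 3 (mod 11).

[⇒] This fails: take s = 14. Then 14 ≡ 3 (mod 11), but 14³ = 2744 ≡ 5 (mod 33), not 27.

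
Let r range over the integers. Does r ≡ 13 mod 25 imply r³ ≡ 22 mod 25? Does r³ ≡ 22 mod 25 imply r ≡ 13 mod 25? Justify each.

[⇒] Suppose r ≡ 13 mod 25. Write r = 25j + 13. Then (25j + 13)³ = 15625j³ + 24375j² + 12675j + 2197 = 25(625j³ + 975j² + 507j + 87) + 22, so r³ ≡ 22 (mod 25).

[⇐] Conversely, suppose r³ ≡ 22 (mod 25). The only residue r in {0, …, 24} with r³ ≡ 22 (mod 25) is r = 13, so r ≡ 13 (mod 25).

Equivalent; both directions hold.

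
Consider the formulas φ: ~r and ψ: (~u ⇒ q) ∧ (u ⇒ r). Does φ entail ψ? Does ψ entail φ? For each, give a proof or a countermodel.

(⇒) This fails. Under q = F, r = F, u = F, the left side is true but the right side is false.

(⇐) This fails. Under q = T, r = T, u = F, the left side is false but the right side is true.

(⇒) fails and (⇐) fails.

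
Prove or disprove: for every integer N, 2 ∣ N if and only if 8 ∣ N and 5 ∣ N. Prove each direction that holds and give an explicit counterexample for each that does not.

(⟸) Suppose 8 ∣ N and 5 ∣ N. Any common multiple of 8 and 5 is a multiple of their lcm; here gcd(8, 5) = 1, so lcm(8, 5) = 8·5 = 40, so 40 ∣ N. Since 2 ∣ 40, it follows that 2 ∣ N.

(⟹) This fails: take N = 2. Certainly 2 ∣ 2, but 8 ∤ 2.

Not equivalent: only (⇐) holds.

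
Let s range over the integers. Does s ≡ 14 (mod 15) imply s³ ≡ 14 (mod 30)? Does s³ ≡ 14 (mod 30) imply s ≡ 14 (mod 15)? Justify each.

Converse. The residues r modulo 30 with r³ ≡ 14 (mod 30) are exactly {14}, and each is ≡ 14 (mod 15).

Forward direction. This fails: take s = 29. Then 29 ≡ 14 (mod 15), but 29³ = 24389 ≡ 29 (mod 30), not 14.

Only the reverse direction holds.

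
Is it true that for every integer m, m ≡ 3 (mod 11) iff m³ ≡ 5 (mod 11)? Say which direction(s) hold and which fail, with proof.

Forward direction. Suppose m ≡ 3 (mod 11). Write m = 11j + 3. Then (11j + 3)³ = 1331j³ + 1089j² + 297j + 27 = 11(121j³ + 99j² + 27j + 2) + 5, so m³ ≡ 5 (mod 11).

Converse. For the converse, argue contrapositively. If m ≢ 3 (mod 11), then m is congruent to one of 0, 1, 2, 4, 5, 6, 7, 8, 9, 10 modulo 11, and these give m³ ≡ 0, 1, 8, 9, 4, 7, 2, 6, 3, 10 respectively — never 5.

Both directions hold; the statement is true.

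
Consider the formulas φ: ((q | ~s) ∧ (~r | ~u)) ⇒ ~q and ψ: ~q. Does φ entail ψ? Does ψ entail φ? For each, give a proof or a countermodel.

The forward direction fails; the converse holds.

(⟹) This fails. Under s = F, q = T, r = T, u = T, the left side is true but the right side is false.

(⟸) Assume the antecedent. If q is true, the antecedent cannot hold. If q is false, ((q | ~s) ∧ (~r | ~u)) ⇒ ~q reduces to true regardless of the other variables. Either way ((q | ~s) ∧ (~r | ~u)) ⇒ ~q holds.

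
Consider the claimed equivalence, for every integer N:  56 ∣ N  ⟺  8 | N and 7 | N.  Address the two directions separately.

(⟹) If 56 ∣ N, write N = 56q. Since 56 = 7·8, N = 8·(7q), so 8 ∣ N; and since 56 = 8·7, N = 7·(8q), so 7 ∣ N.

(⟸) Suppose 8 ∣ N and 7 ∣ N. Any common multiple of 8 and 7 is a multiple of their lcm; here gcd(8, 7) = 1, so lcm(8, 7) = 8·7 = 56, so 56 ∣ N.

Both implications hold.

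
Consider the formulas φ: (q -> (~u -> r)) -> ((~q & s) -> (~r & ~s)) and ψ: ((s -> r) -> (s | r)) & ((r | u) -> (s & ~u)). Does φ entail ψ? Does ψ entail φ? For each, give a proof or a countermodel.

(⟹) This fails. Under s = F, u = F, q = F, r = F, the left side is true but the right side is false.

(⟸) This fails. Under s = T, u = F, q = F, r = F, the left side is false but the right side is true.

Neither direction holds.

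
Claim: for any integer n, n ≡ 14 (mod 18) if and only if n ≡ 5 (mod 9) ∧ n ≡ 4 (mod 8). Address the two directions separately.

Not equivalent: only (⇐) holds.

(⇒) This fails: n = 32 gives 32 ≡ 14 (mod 18) but 32 ≡ 0 (mod 8), so the conjunction on the right does not hold.

(⇐) Conversely, if n ≡ 5 (mod 9) and n ≡ 4 (mod 8), then by the Chinese remainder theorem n ≡ 68 (mod 72). Since 68 ≡ 14 (mod 18) and 18 ∣ 72, we get n ≡ 14 (mod 18).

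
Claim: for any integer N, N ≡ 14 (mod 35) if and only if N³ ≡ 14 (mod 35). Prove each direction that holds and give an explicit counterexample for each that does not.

[⇒] Suppose N ≡ 14 (mod 35). Write N = 35j + 14. Then (35j + 14)³ = 42875j³ + 51450j² + 20580j + 2744 = 35(1225j³ + 1470j² + 588j + 78) + 14, so N³ ≡ 14 (mod 35).

[⇐] Conversely, suppose N³ ≡ 14 (mod 35). The only residue r in {0, …, 34} with r³ ≡ 14 (mod 35) is r = 14, so N ≡ 14 (mod 35).

Both implications hold.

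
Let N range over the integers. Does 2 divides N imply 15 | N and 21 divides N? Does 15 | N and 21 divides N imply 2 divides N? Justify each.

(→) This fails: take N = 2. Certainly 2 ∣ 2, but 15 ∤ 2.

(←) This fails: take N = 105. Both 15 ∣ 105 and 21 ∣ 105, yet 105 is not a multiple of 2 (since 105 = 52·2 + 1), so 2 ∤ 105.

Neither implication holds.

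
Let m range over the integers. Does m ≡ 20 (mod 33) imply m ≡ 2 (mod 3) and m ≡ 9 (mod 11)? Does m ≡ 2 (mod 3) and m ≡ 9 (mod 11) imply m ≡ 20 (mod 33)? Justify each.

Forward direction. Suppose m ≡ 20 (mod 33); write m = 33j + 20. Since 3 ∣ 33, reducing mod 3 gives m ≡ 20 ≡ 2 (mod 3); since 11 ∣ 33, reducing mod 11 gives m ≡ 20 ≡ 9 (mod 11).

Converse. If m ≡ 2 (mod 3) and m ≡ 9 (mod 11), then by the Chinese remainder theorem m ≡ 20 (mod 33). This is exactly m ≡ 20 (mod 33).

Both directions hold.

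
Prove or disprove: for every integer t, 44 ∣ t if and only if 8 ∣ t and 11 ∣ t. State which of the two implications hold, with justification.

(⇒) fails; (⇐) holds.

(⟹) This fails: take t = 44. Certainly 44 ∣ 44, but 8 ∤ 44.

(⟸) Suppose 8 ∣ t and 11 ∣ t. Any common multiple of 8 and 11 is a multiple of their lcm; here gcd(8, 11) = 1, so lcm(8, 11) = 8·11 = 88, so 88 ∣ t. Since 44 ∣ 88, it follows that 44 ∣ t.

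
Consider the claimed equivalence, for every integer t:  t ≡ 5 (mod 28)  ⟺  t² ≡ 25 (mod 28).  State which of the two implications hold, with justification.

(⇒) Suppose t ≡ 5 (mod 28). Write t = 28j + 5. Then (28j + 5)² = 784j² + 280j + 25 = 28(28j² + 10j) + 25, so t² ≡ 25 (mod 28).

(⇐) This fails: take t = 9. Then 9² = 81 ≡ 25 (mod 28), yet 9 ≡ 9 (mod 28), not 5.

Only the forward implication holds.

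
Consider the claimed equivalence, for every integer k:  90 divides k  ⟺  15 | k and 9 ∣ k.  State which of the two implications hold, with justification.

The forward direction holds; the converse fails.

[⇒] If 90 ∣ k, write k = 90q. Since 90 = 6·15, k = 15·(6q), so 15 ∣ k; and since 90 = 10·9, k = 9·(10q), so 9 ∣ k.

[⇐] This fails: take k = 45. Both 15 ∣ 45 and 9 ∣ 45, yet 45 is not a multiple of 90 (since 45 = 0·90 + 45), so 90 ∤ 45.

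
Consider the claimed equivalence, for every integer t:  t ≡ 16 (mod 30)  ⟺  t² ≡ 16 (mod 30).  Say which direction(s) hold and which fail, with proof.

(⟹) Suppose t ≡ 16 (mod 30). Write t = 30j + 16. Then (30j + 16)² = 900j² + 960j + 256 = 30(30j² + 32j + 8) + 16, so t² ≡ 16 (mod 30).

(⟸) This fails: take t = 4. Then 4² = 16 ≡ 16 (mod 30), yet 4 ≡ 4 (mod 30), not 16.

The forward direction holds; the converse fails.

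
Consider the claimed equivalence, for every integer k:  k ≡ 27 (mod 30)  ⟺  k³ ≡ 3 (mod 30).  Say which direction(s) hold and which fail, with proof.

Equivalent; both directions hold.

Forward direction. Suppose k ≡ 27 (mod 30). Write k = 30j + 27. Then (30j + 27)³ = 27000j³ + 72900j² + 65610j + 19683 = 30(900j³ + 2430j² + 2187j + 656) + 3, so k³ ≡ 3 (mod 30).

Converse. Suppose k³ ≡ 3 (mod 30). The only residue r in {0, …, 29} with r³ ≡ 3 (mod 30) is r = 27, so k ≡ 27 (mod 30).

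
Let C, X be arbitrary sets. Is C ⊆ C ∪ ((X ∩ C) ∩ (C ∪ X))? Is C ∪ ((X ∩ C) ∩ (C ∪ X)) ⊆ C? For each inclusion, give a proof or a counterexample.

(⊇) Let x ∈ C ∪ ((X ∩ C) ∩ (C ∪ X)). Then either x ∈ C and x ∉ X; or x ∈ C ∩ X. In each case x ∈ C, so C ∪ ((X ∩ C) ∩ (C ∪ X)) ⊆ C.

(⊆) Let x ∈ C. Then either x ∈ C and x ∉ X; or x ∈ C ∩ X. In each case x ∈ C ∪ ((X ∩ C) ∩ (C ∪ X)), so C ⊆ C ∪ ((X ∩ C) ∩ (C ∪ X)).

Both inclusions hold; the sets are equal.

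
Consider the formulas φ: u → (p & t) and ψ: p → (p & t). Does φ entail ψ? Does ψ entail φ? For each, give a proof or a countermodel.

(→) This fails. Under t = F, p = T, u = F, the left side is true but the right side is false.

(←) This fails. Under t = F, p = F, u = T, the left side is false but the right side is true.

Both directions fail.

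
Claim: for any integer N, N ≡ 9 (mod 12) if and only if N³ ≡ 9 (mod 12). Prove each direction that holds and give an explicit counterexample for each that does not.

Both directions hold.

Forward direction. Suppose N ≡ 9 (mod 12). Write N = 12j + 9. Then (12j + 9)³ = 1728j³ + 3888j² + 2916j + 729 = 12(144j³ + 324j² + 243j + 60) + 9, so N³ ≡ 9 (mod 12).

Converse. For the converse, argue contrapositively. If N ≢ 9 (mod 12), then N is congruent to one of 0, 1, 2, 3, 4, 5, 6, 7, 8, 10, 11 modulo 12, and these give N³ ≡ 0, 1, 8, 3, 4, 5, 0, 7, 8, 4, 11 respectively — never 9.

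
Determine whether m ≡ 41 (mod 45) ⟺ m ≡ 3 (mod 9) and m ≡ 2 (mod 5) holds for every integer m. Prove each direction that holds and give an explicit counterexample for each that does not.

Both directions fail.

[⇒] This fails: m = 41 gives 41 ≡ 41 (mod 45) but 41 ≡ 5 (mod 9), so the conjunction on the right does not hold.

[⇐] This fails: m = 12 satisfies both congruences on the right (12 ≡ 3 mod 9 and 12 ≡ 2 mod 5) yet 12 ≡ 12 (mod 45), not 41.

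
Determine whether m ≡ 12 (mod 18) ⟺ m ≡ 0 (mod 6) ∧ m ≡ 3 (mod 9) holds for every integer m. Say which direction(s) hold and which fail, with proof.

Both implications hold.

Forward direction. Suppose m ≡ 12 (mod 18); write m = 18j + 12. Since 6 ∣ 18, reducing mod 6 gives m ≡ 12 ≡ 0 (mod 6); since 9 ∣ 18, reducing mod 9 gives m ≡ 12 ≡ 3 (mod 9).

Converse. If m ≡ 0 (mod 6) and m ≡ 3 (mod 9), then by the Chinese remainder theorem m ≡ 12 (mod 18). This is exactly m ≡ 12 (mod 18).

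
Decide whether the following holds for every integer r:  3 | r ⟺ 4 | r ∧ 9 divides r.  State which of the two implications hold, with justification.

The forward direction fails; the converse holds.

[⇒] This fails: take r = 3. Certainly 3 ∣ 3, but 4 ∤ 3.

[⇐] Suppose 4 ∣ r and 9 ∣ r. Any common multiple of 4 and 9 is a multiple of their lcm; here gcd(4, 9) = 1, so lcm(4, 9) = 4·9 = 36, so 36 ∣ r. Since 3 ∣ 36, it follows that 3 ∣ r.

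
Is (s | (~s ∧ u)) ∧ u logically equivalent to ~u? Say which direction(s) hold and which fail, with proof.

Neither direction holds.

(⇒) This fails. Under u = T, s = F, the left side is true but the right side is false.

(⇐) This fails. Under u = F, s = F, the left side is false but the right side is true.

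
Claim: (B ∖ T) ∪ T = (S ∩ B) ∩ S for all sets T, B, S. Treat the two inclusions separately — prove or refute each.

(⟹) This inclusion fails. Take T = {1}, B = ∅, S = ∅; then 1 ∈ (B ∖ T) ∪ T but 1 ∉ (S ∩ B) ∩ S.

(⟸) Let x ∈ (S ∩ B) ∩ S. Then either x ∈ B ∩ S and x ∉ T; or x ∈ T ∩ B ∩ S. In each case x ∈ (B ∖ T) ∪ T, so (S ∩ B) ∩ S ⊆ (B ∖ T) ∪ T.

(⊆) fails; (⊇) holds.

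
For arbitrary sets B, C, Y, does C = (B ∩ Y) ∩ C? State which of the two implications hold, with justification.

Reverse inclusion. Let x ∈ (B ∩ Y) ∩ C. Then x ∈ B ∩ C ∩ Y, from which x ∈ C.

Forward inclusion. This inclusion fails. Take B = ∅, C = {1}, Y = ∅; then 1 ∈ C but 1 ∉ (B ∩ Y) ∩ C.

Only the reverse inclusion holds.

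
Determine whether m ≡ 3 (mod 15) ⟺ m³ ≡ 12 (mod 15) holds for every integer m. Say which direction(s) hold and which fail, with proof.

(⟹) Suppose m ≡ 3 (mod 15). Write m = 15j + 3. Then (15j + 3)³ = 3375j³ + 2025j² + 405j + 27 = 15(225j³ + 135j² + 27j + 1) + 12, so m³ ≡ 12 (mod 15).

(⟸) Conversely, suppose m³ ≡ 12 (mod 15). The only residue r in {0, …, 14} with r³ ≡ 12 (mod 15) is r = 3, so m ≡ 3 (mod 15).

Both directions hold.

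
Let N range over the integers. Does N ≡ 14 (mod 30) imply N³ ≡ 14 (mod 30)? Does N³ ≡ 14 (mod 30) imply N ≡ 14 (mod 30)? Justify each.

Both directions hold; the statement is true.

(→) Suppose N ≡ 14 (mod 30). Write N = 30j + 14. Then (30j + 14)³ = 27000j³ + 37800j² + 17640j + 2744 = 30(900j³ + 1260j² + 588j + 91) + 14, so N³ ≡ 14 (mod 30).

(←) Conversely, suppose N³ ≡ 14 (mod 30). The only residue r in {0, …, 29} with r³ ≡ 14 (mod 30) is r = 14, so N ≡ 14 (mod 30).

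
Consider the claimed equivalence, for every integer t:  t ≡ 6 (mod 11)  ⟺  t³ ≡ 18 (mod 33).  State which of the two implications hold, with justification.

(⇒) fails; (⇐) holds.

Forward direction. This fails: take t = 17. Then 17 ≡ 6 (mod 11), but 17³ = 4913 ≡ 29 (mod 33), not 18.

Converse. The residues r modulo 33 with r³ ≡ 18 (mod 33) are exactly {6}, and each is ≡ 6 (mod 11).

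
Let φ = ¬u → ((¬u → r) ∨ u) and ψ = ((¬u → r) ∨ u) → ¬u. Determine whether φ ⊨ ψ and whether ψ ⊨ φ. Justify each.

(→) This fails. Under r = F, u = T, the left side is true but the right side is false.

(←) This fails. Under r = F, u = F, the left side is false but the right side is true.

Neither direction holds.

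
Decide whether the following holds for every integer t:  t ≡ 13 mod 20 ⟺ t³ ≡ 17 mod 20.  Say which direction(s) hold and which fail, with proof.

The biconditional holds.

Forward direction. Suppose t ≡ 13 mod 20. Write t = 20j + 13. Then (20j + 13)³ = 8000j³ + 15600j² + 10140j + 2197 = 20(400j³ + 780j² + 507j + 109) + 17, so t³ ≡ 17 (mod 20).

Converse. Suppose t³ ≡ 17 (mod 20). The only residue r in {0, …, 19} with r³ ≡ 17 (mod 20) is r = 13, so t ≡ 13 (mod 20).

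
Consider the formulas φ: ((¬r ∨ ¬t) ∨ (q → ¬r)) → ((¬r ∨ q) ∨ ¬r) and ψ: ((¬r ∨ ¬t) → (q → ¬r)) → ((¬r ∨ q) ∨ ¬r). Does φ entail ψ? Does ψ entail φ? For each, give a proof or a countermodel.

Both implications hold.

(⇐) Assume the antecedent. If q is true, the consequent reduces to true regardless of the other variables. If q is false, the antecedent forces (t = F, q = F, r = F) or (t = T, q = F, r = F), and the consequent holds there. Either way the consequent holds.

(⇒) Assume the antecedent. If q is true, the consequent reduces to true regardless of the other variables. If q is false, the antecedent forces (t = F, q = F, r = F) or (t = T, q = F, r = F), and the consequent holds there. Either way the consequent holds.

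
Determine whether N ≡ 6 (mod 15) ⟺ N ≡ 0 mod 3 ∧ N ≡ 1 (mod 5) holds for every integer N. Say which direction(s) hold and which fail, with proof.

[⇐] If N ≡ 0 (mod 3) and N ≡ 1 (mod 5), then by the Chinese remainder theorem N ≡ 6 (mod 15). This is exactly N ≡ 6 (mod 15).

[⇒] Suppose N ≡ 6 (mod 15); write N = 15j + 6. Since 3 ∣ 15, reducing mod 3 gives N ≡ 6 ≡ 0 (mod 3); since 5 ∣ 15, reducing mod 5 gives N ≡ 6 ≡ 1 (mod 5).

Both implications hold.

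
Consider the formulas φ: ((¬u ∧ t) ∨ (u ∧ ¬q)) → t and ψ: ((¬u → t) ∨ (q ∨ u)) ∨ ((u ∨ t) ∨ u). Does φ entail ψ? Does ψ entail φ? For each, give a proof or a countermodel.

(→) This fails. Under u = F, q = F, t = F, the left side is true but the right side is false.

(←) This fails. Under u = T, q = F, t = F, the left side is false but the right side is true.

Neither implication holds.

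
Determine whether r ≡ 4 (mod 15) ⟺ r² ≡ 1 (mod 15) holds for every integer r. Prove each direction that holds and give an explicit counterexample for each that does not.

The forward direction holds; the converse fails.

(⇐) This fails: take r = 1. Then 1² = 1 ≡ 1 (mod 15), yet 1 ≡ 1 (mod 15), not 4.

(⇒) Suppose r ≡ 4 (mod 15). Write r = 15j + 4. Then (15j + 4)² = 225j² + 120j + 16 = 15(15j² + 8j + 1) + 1, so r² ≡ 1 (mod 15).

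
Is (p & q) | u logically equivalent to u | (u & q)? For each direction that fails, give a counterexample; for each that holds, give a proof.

Forward direction. This fails. Under p = T, u = F, q = T, the left side is true but the right side is false.

Converse. Assume the antecedent. If p is true, the antecedent forces (p = T, u = T, q = F) or (p = T, u = T, q = T), and (p & q) | u holds there. If p is false, the antecedent forces (p = F, u = T, q = F) or (p = F, u = T, q = T), and (p & q) | u holds there. Either way (p & q) | u holds.

Not equivalent: only (⇐) holds.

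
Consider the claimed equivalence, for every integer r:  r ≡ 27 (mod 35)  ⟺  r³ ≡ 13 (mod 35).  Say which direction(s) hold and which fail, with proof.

(←) This fails: take r = 12. Then 12³ = 1728 ≡ 13 (mod 35), yet 12 ≡ 12 (mod 35), not 27.

(→) Suppose r ≡ 27 (mod 35). Write r = 35j + 27. Then (35j + 27)³ = 42875j³ + 99225j² + 76545j + 19683 = 35(1225j³ + 2835j² + 2187j + 562) + 13, so r³ ≡ 13 (mod 35).

Only the forward direction holds.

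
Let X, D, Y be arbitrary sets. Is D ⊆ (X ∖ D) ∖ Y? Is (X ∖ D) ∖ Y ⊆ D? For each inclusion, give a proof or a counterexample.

Forward inclusion. This inclusion fails. Take X = ∅, D = {1}, Y = ∅; then 1 ∈ D but 1 ∉ (X ∖ D) ∖ Y.

Reverse inclusion. This inclusion fails. Take X = {1}, D = ∅, Y = ∅; then 1 ∈ (X ∖ D) ∖ Y but 1 ∉ D.

(⊆) fails and (⊇) fails.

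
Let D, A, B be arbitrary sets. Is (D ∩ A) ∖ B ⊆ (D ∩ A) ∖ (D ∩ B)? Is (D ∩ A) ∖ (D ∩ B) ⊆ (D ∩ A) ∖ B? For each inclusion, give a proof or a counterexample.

(⊇) Let x ∈ (D ∩ A) ∖ (D ∩ B). Then x ∈ D ∩ A and x ∉ B, from which x ∈ (D ∩ A) ∖ B.

(⊆) Let x ∈ (D ∩ A) ∖ B. Then x ∈ D ∩ A and x ∉ B, from which x ∈ (D ∩ A) ∖ (D ∩ B).

The two sets are equal.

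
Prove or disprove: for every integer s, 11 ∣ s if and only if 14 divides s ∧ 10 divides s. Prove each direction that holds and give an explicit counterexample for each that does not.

Neither direction holds.

Forward direction. This fails: take s = 11. Certainly 11 ∣ 11, but 14 ∤ 11.

Converse. This fails: take s = 70. Both 14 ∣ 70 and 10 ∣ 70, yet 70 is not a multiple of 11 (since 70 = 6·11 + 4), so 11 ∤ 70.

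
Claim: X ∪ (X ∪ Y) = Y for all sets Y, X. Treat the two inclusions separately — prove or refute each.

The sets are not equal: only the reverse inclusion holds.

Forward inclusion. This inclusion fails. Take Y = ∅, X = {1}; then 1 ∈ X ∪ (X ∪ Y) but 1 ∉ Y.

Reverse inclusion. Let x ∈ Y. Then either x ∈ Y and x ∉ X; or x ∈ Y ∩ X. In each case x ∈ X ∪ (X ∪ Y), so Y ⊆ X ∪ (X ∪ Y).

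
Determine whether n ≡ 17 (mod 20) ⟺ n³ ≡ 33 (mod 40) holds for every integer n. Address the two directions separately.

(⇒) This fails: take n = 37. Then 37 ≡ 17 (mod 20), but 37³ = 50653 ≡ 13 (mod 40), not 33.

(⇐) Conversely, the residues r modulo 40 with r³ ≡ 33 (mod 40) are exactly {17}, and each is ≡ 17 (mod 20).

Not equivalent: only (⇐) holds.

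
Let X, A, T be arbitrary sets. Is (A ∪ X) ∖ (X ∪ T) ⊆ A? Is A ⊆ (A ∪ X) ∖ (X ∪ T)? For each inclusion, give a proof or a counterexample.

The sets are not equal: only the forward inclusion holds.

Reverse inclusion. This inclusion fails. Take X = {1}, A = {1}, T = ∅; then 1 ∈ A but 1 ∉ (A ∪ X) ∖ (X ∪ T).

Forward inclusion. Let x ∈ (A ∪ X) ∖ (X ∪ T). Then x ∈ A and x ∉ X, T, from which x ∈ A.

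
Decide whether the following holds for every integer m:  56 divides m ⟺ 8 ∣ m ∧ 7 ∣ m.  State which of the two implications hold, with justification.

Both directions hold; the statement is true.

(→) If 56 ∣ m, write m = 56q. Since 56 = 7·8, m = 8·(7q), so 8 ∣ m; and since 56 = 8·7, m = 7·(8q), so 7 ∣ m.

(←) Suppose 8 ∣ m and 7 ∣ m. Any common multiple of 8 and 7 is a multiple of their lcm; here gcd(8, 7) = 1, so lcm(8, 7) = 8·7 = 56, so 56 ∣ m.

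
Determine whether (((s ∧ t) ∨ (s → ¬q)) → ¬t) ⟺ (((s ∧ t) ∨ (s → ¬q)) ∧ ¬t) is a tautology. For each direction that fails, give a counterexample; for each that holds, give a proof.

(⇒) This fails. Under s = T, t = F, q = T, the left side is true but the right side is false.

(⇐) Assume the antecedent. If s is true, the antecedent forces (s = T, t = F, q = F), and ((s ∧ t) ∨ (s → ¬q)) → ¬t holds there. If s is false, the antecedent forces (s = F, t = F, q = F) or (s = F, t = F, q = T), and ((s ∧ t) ∨ (s → ¬q)) → ¬t holds there. Either way ((s ∧ t) ∨ (s → ¬q)) → ¬t holds.

(⇒) fails; (⇐) holds.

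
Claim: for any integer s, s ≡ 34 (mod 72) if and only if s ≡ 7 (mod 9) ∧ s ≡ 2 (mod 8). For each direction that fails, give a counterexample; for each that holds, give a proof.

Both directions hold; the statement is true.

Forward direction. Suppose s ≡ 34 (mod 72); write s = 72j + 34. Since 9 ∣ 72, reducing mod 9 gives s ≡ 34 ≡ 7 (mod 9); since 8 ∣ 72, reducing mod 8 gives s ≡ 34 ≡ 2 (mod 8).

Converse. If s ≡ 7 (mod 9) and s ≡ 2 (mod 8), then by the Chinese remainder theorem s ≡ 34 (mod 72). This is exactly s ≡ 34 (mod 72).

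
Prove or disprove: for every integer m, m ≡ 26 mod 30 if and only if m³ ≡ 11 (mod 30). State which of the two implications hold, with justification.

(⟹) This fails: take m = 26. Then 26 ≡ 26 (mod 30), but 26³ = 17576 ≡ 26 (mod 30), not 11.

(⟸) This fails: take m = 11. Then 11³ = 1331 ≡ 11 (mod 30), yet 11 ≡ 11 (mod 30), not 26.

(⇒) fails and (⇐) fails.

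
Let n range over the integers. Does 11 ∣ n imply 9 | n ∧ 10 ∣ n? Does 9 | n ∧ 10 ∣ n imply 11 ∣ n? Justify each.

Neither direction holds.

(⇒) This fails: take n = 11. Certainly 11 ∣ 11, but 9 ∤ 11.

(⇐) This fails: take n = 90. Both 9 ∣ 90 and 10 ∣ 90, yet 90 is not a multiple of 11 (since 90 = 8·11 + 2), so 11 ∤ 90.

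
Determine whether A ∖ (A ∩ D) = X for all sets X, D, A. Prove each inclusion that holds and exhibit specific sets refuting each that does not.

Forward inclusion. This inclusion fails. Take X = ∅, D = ∅, A = {1}; then 1 ∈ A ∖ (A ∩ D) but 1 ∉ X.

Reverse inclusion. This inclusion fails. Take X = {1}, D = ∅, A = ∅; then 1 ∈ X but 1 ∉ A ∖ (A ∩ D).

Neither inclusion holds.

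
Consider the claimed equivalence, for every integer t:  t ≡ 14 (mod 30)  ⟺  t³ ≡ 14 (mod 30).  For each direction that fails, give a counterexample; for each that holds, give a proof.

(⇒) Suppose t ≡ 14 (mod 30). Write t = 30j + 14. Then (30j + 14)³ = 27000j³ + 37800j² + 17640j + 2744 = 30(900j³ + 1260j² + 588j + 91) + 14, so t³ ≡ 14 (mod 30).

(⇐) Conversely, suppose t³ ≡ 14 (mod 30). The only residue r in {0, …, 29} with r³ ≡ 14 (mod 30) is r = 14, so t ≡ 14 (mod 30).

Both implications hold.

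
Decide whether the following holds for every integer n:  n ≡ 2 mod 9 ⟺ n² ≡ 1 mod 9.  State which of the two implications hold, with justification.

Neither implication holds.

Forward direction. This fails: take n = 2. Then 2 ≡ 2 (mod 9), but 2² = 4 ≡ 4 (mod 9), not 1.

Converse. This fails: take n = 1. Then 1² = 1 ≡ 1 (mod 9), yet 1 ≡ 1 (mod 9), not 2.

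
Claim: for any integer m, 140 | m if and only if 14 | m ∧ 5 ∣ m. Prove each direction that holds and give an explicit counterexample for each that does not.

Forward direction. If 140 ∣ m, write m = 140q. Since 140 = 10·14, m = 14·(10q), so 14 ∣ m; and since 140 = 28·5, m = 5·(28q), so 5 ∣ m.

Converse. This fails: take m = 70. Both 14 ∣ 70 and 5 ∣ 70, yet 70 is not a multiple of 140 (since 70 = 0·140 + 70), so 140 ∤ 70.

Only the forward direction holds.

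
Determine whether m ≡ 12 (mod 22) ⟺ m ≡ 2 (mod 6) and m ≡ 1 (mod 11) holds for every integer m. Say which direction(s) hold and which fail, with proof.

Not equivalent: only (⇐) holds.

Forward direction. This fails: m = 34 gives 34 ≡ 12 (mod 22) but 34 ≡ 4 (mod 6), so the conjunction on the right does not hold.

Converse. If m ≡ 2 (mod 6) and m ≡ 1 (mod 11), then by the Chinese remainder theorem m ≡ 56 (mod 66). Since 56 ≡ 12 (mod 22) and 22 ∣ 66, we get m ≡ 12 (mod 22).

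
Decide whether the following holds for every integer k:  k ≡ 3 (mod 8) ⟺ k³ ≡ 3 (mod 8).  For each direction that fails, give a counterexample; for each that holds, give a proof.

Both directions hold.

(⟹) Suppose k ≡ 3 (mod 8). Write k = 8j + 3. Then (8j + 3)³ = 512j³ + 576j² + 216j + 27 = 8(64j³ + 72j² + 27j + 3) + 3, so k³ ≡ 3 (mod 8).

(⟸) For the converse, argue contrapositively. If k ≢ 3 (mod 8), then k is congruent to one of 0, 1, 2, 4, 5, 6, 7 modulo 8, and these give k³ ≡ 0, 1, 0, 0, 5, 0, 7 respectively — never 3.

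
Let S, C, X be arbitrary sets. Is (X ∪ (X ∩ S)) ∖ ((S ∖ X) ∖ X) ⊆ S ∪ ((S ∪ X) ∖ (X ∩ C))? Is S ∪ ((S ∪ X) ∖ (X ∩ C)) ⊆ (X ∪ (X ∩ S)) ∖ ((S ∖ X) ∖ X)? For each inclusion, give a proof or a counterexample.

(⟹) This inclusion fails. Take S = ∅, C = {1}, X = {1}; then 1 ∈ (X ∪ (X ∩ S)) ∖ ((S ∖ X) ∖ X) but 1 ∉ S ∪ ((S ∪ X) ∖ (X ∩ C)).

(⟸) This inclusion fails. Take S = {1}, C = ∅, X = ∅; then 1 ∈ S ∪ ((S ∪ X) ∖ (X ∩ C)) but 1 ∉ (X ∪ (X ∩ S)) ∖ ((S ∖ X) ∖ X).

(⊆) fails and (⊇) fails.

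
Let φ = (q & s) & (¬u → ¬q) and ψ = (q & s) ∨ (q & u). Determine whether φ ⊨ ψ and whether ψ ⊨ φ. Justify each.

The forward direction holds; the converse fails.

(⇒) Assume the antecedent. If q is true, the antecedent forces (q = T, u = T, s = T), and (q & s) ∨ (q & u) holds there. If q is false, the antecedent cannot hold. Either way (q & s) ∨ (q & u) holds.

(⇐) This fails. Under q = T, u = T, s = F, the left side is false but the right side is true.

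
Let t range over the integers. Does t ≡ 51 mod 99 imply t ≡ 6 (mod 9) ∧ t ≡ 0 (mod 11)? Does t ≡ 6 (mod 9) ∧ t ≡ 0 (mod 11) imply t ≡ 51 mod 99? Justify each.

(⟹) This fails: t = 51 gives 51 ≡ 51 (mod 99) but 51 ≡ 7 (mod 11), so the conjunction on the right does not hold.

(⟸) This fails: t = 33 satisfies both congruences on the right (33 ≡ 6 mod 9 and 33 ≡ 0 mod 11) yet 33 ≡ 33 (mod 99), not 51.

Both directions fail.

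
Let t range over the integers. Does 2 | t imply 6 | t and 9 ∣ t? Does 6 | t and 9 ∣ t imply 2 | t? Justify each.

(⇒) fails; (⇐) holds.

[⇒] This fails: take t = 2. Certainly 2 ∣ 2, but 6 ∤ 2.

[⇐] Suppose 6 ∣ t and 9 ∣ t. Any common multiple of 6 and 9 is a multiple of their lcm; here lcm(6, 9) = 6·9/gcd(6, 9) = 54/3 = 18, so 18 ∣ t. Since 2 ∣ 18, it follows that 2 ∣ t.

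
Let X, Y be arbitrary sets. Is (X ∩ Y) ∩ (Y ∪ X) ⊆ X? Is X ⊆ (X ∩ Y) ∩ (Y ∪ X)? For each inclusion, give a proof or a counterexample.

(⊆) holds; (⊇) fails.

Forward inclusion. Let x ∈ (X ∩ Y) ∩ (Y ∪ X). Then x ∈ X ∩ Y, from which x ∈ X.

Reverse inclusion. This inclusion fails. Take X = {1}, Y = ∅; then 1 ∈ X but 1 ∉ (X ∩ Y) ∩ (Y ∪ X).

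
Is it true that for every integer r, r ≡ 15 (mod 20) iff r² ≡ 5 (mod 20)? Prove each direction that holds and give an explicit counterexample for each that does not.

(⟸) This fails: take r = 5. Then 5² = 25 ≡ 5 (mod 20), yet 5 ≡ 5 (mod 20), not 15.

(⟹) Suppose r ≡ 15 (mod 20). Write r = 20j + 15. Then (20j + 15)² = 400j² + 600j + 225 = 20(20j² + 30j + 11) + 5, so r² ≡ 5 (mod 20).

Not equivalent: only (⇒) holds.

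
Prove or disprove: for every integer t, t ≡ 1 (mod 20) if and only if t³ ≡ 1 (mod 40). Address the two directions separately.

(⇒) This fails: take t = 21. Then 21 ≡ 1 (mod 20), but 21³ = 9261 ≡ 21 (mod 40), not 1.

(⇐) Conversely, the residues r modulo 40 with r³ ≡ 1 (mod 40) are exactly {1}, and each is ≡ 1 (mod 20).

Only the converse holds.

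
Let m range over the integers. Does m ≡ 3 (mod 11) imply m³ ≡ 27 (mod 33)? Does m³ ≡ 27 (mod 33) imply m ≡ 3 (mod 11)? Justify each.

Not equivalent: only (⇐) holds.

(⟹) This fails: take m = 14. Then 14 ≡ 3 (mod 11), but 14³ = 2744 ≡ 5 (mod 33), not 27.

(⟸) Conversely, the residues r modulo 33 with r³ ≡ 27 (mod 33) are exactly {3}, and each is ≡ 3 (mod 11).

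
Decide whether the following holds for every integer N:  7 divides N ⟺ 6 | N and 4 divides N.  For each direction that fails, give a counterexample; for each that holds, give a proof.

(→) This fails: take N = 7. Certainly 7 ∣ 7, but 6 ∤ 7.

(←) This fails: take N = 12. Both 6 ∣ 12 and 4 ∣ 12, yet 12 is not a multiple of 7 (since 12 = 1·7 + 5), so 7 ∤ 12.

Neither direction holds.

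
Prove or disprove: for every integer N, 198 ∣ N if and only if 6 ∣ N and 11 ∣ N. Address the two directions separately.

[⇒] If 198 ∣ N, write N = 198q. Since 198 = 33·6, N = 6·(33q), so 6 ∣ N; and since 198 = 18·11, N = 11·(18q), so 11 ∣ N.

[⇐] This fails: take N = 66. Both 6 ∣ 66 and 11 ∣ 66, yet 66 is not a multiple of 198 (since 66 = 0·198 + 66), so 198 ∤ 66.

Only the forward implication holds.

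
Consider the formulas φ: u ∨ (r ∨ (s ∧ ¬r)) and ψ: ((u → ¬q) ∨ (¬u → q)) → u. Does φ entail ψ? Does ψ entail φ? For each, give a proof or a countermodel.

(→) This fails. Under s = T, q = F, u = F, r = F, the left side is true but the right side is false.

(←) Assume the antecedent. If u is true, u ∨ (r ∨ (s ∧ ¬r)) reduces to true regardless of the other variables. If u is false, the antecedent cannot hold. Either way u ∨ (r ∨ (s ∧ ¬r)) holds.

(⇒) fails; (⇐) holds.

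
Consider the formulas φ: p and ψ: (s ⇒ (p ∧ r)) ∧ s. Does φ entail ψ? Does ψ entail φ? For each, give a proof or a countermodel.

(⟹) This fails. Under p = T, s = F, r = F, the left side is true but the right side is false.

(⟸) Assume the antecedent. If p is true, p reduces to true regardless of the other variables. If p is false, the antecedent cannot hold. Either way p holds.

Not equivalent: only (⇐) holds.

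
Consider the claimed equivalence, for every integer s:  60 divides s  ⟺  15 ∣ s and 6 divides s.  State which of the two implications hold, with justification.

The forward direction holds; the converse fails.

(⟸) This fails: take s = 30. Both 15 ∣ 30 and 6 ∣ 30, yet 30 is not a multiple of 60 (since 30 = 0·60 + 30), so 60 ∤ 30.

(⟹) If 60 ∣ s, write s = 60q. Since 60 = 4·15, s = 15·(4q), so 15 ∣ s; and since 60 = 10·6, s = 6·(10q), so 6 ∣ s.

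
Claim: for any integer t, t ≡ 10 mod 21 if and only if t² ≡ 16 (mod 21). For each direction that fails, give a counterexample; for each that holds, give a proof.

Not equivalent: only (⇒) holds.

[⇒] Suppose t ≡ 10 mod 21. Write t = 21j + 10. Then (21j + 10)² = 441j² + 420j + 100 = 21(21j² + 20j + 4) + 16, so t² ≡ 16 (mod 21).

[⇐] This fails: take t = 4. Then 4² = 16 ≡ 16 (mod 21), yet 4 ≡ 4 (mod 21), not 10.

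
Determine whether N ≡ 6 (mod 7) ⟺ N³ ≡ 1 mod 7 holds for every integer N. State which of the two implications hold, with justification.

(→) This fails: take N = 6. Then 6 ≡ 6 (mod 7), but 6³ = 216 ≡ 6 (mod 7), not 1.

(←) This fails: take N = 1. Then 1³ = 1 ≡ 1 (mod 7), yet 1 ≡ 1 (mod 7), not 6.

Both directions fail.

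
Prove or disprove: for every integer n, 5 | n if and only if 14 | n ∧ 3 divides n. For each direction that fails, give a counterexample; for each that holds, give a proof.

[⇒] This fails: take n = 5. Certainly 5 ∣ 5, but 14 ∤ 5.

[⇐] This fails: take n = 42. Both 14 ∣ 42 and 3 ∣ 42, yet 42 is not a multiple of 5 (since 42 = 8·5 + 2), so 5 ∤ 42.

Neither direction holds.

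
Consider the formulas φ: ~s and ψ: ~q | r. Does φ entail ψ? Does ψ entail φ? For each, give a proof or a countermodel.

(⟹) This fails. Under s = F, q = T, r = F, the left side is true but the right side is false.

(⟸) This fails. Under s = T, q = F, r = F, the left side is false but the right side is true.

(⇒) fails and (⇐) fails.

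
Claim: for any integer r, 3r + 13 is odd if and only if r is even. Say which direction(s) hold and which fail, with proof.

(⟹) Suppose 3r + 13 is odd. Since 3 is odd, 3r and r have the same parity, so 3r + 13 ≡ r + 13 (mod 2). As 13 is odd, 3r + 13 is odd exactly when r is even. Thus r is even.

(⟸) Conversely, suppose r is even; write r = 2j. Then 3r + 13 = 3·(2j) + 13 = 2·3j + 13, which is odd.

Equivalent; both directions hold.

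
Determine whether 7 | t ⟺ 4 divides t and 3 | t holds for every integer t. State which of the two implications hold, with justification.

(⟹) This fails: take t = 7. Certainly 7 ∣ 7, but 4 ∤ 7.

(⟸) This fails: take t = 12. Both 4 ∣ 12 and 3 ∣ 12, yet 12 is not a multiple of 7 (since 12 = 1·7 + 5), so 7 ∤ 12.

Neither implication holds.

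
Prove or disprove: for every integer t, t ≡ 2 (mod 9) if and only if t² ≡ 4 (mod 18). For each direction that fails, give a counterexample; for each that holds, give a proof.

(⇒) fails and (⇐) fails.

Forward direction. This fails: take t = 11. Then 11 ≡ 2 (mod 9), but 11² = 121 ≡ 13 (mod 18), not 4.

Converse. This fails: take t = 16. Then 16² = 256 ≡ 4 (mod 18), yet 16 ≡ 7 (mod 9), not 2.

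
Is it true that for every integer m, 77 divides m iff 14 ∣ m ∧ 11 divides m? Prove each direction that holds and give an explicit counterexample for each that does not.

(⟸) Suppose 14 ∣ m and 11 ∣ m. Any common multiple of 14 and 11 is a multiple of their lcm; here gcd(14, 11) = 1, so lcm(14, 11) = 14·11 = 154, so 154 ∣ m. Since 77 ∣ 154, it follows that 77 ∣ m.

(⟹) This fails: take m = 77. Certainly 77 ∣ 77, but 14 ∤ 77.

Only the reverse direction holds.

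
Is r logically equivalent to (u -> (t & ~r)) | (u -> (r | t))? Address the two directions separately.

(⇒) holds; (⇐) fails.

[⇒] Assume the antecedent. If u is true, the antecedent forces (u = T, t = F, r = T) or (u = T, t = T, r = T), and the consequent holds there. If u is false, the consequent reduces to true regardless of the other variables. Either way the consequent holds.

[⇐] This fails. Under u = F, t = F, r = F, the left side is false but the right side is true.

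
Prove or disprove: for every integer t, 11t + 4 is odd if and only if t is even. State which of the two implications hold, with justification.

Neither direction holds.

Forward direction. This fails: t = 7 gives 11t + 4 = 81, which is odd, but 7 is odd, not even.

Converse. This also fails: t = 2 is even, but 11t + 4 = 26 is even, not odd.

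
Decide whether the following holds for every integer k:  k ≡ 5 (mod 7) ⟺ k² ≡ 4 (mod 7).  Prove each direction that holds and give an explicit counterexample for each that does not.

Only the forward direction holds.

(←) This fails: take k = 2. Then 2² = 4 ≡ 4 (mod 7), yet 2 ≡ 2 (mod 7), not 5.

(→) Suppose k ≡ 5 (mod 7). Write k = 7j + 5. Then (7j + 5)² = 49j² + 70j + 25 = 7(7j² + 10j + 3) + 4, so k² ≡ 4 (mod 7).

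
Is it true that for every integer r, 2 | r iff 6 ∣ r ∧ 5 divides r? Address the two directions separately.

(→) This fails: take r = 2. Certainly 2 ∣ 2, but 6 ∤ 2.

(←) Suppose 6 ∣ r and 5 ∣ r. Any common multiple of 6 and 5 is a multiple of their lcm; here gcd(6, 5) = 1, so lcm(6, 5) = 6·5 = 30, so 30 ∣ r. Since 2 ∣ 30, it follows that 2 ∣ r.

Only the reverse direction holds.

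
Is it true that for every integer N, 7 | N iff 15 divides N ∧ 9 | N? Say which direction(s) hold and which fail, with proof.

(⇒) fails and (⇐) fails.

[⇒] This fails: take N = 7. Certainly 7 ∣ 7, but 15 ∤ 7.

[⇐] This fails: take N = 45. Both 15 ∣ 45 and 9 ∣ 45, yet 45 is not a multiple of 7 (since 45 = 6·7 + 3), so 7 ∤ 45.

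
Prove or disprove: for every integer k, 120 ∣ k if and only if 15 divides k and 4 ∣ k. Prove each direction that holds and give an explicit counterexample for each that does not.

Not equivalent: only (⇒) holds.

(⟹) If 120 ∣ k, write k = 120q. Since 120 = 8·15, k = 15·(8q), so 15 ∣ k; and since 120 = 30·4, k = 4·(30q), so 4 ∣ k.

(⟸) This fails: take k = 60. Both 15 ∣ 60 and 4 ∣ 60, yet 60 is not a multiple of 120 (since 60 = 0·120 + 60), so 120 ∤ 60.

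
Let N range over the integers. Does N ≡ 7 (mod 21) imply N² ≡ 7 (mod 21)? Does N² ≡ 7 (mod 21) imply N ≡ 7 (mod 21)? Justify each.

(⇒) Suppose N ≡ 7 (mod 21). Write N = 21j + 7. Then (21j + 7)² = 441j² + 294j + 49 = 21(21j² + 14j + 2) + 7, so N² ≡ 7 (mod 21).

(⇐) This fails: take N = 14. Then 14² = 196 ≡ 7 (mod 21), yet 14 ≡ 14 (mod 21), not 7.

The forward direction holds; the converse fails.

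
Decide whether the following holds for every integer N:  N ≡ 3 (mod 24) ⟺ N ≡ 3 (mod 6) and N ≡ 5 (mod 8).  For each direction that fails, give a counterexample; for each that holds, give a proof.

(⇒) fails and (⇐) fails.

[⇒] This fails: N = 3 gives 3 ≡ 3 (mod 24) but 3 ≡ 3 (mod 8), so the conjunction on the right does not hold.

[⇐] This fails: N = 21 satisfies both congruences on the right (21 ≡ 3 mod 6 and 21 ≡ 5 mod 8) yet 21 ≡ 21 (mod 24), not 3.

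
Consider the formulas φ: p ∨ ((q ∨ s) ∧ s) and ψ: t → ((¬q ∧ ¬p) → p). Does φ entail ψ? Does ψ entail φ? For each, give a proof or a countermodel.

[⇒] This fails. Under s = T, p = F, q = F, t = T, the left side is true but the right side is false.

[⇐] This fails. Under s = F, p = F, q = F, t = F, the left side is false but the right side is true.

Neither direction holds.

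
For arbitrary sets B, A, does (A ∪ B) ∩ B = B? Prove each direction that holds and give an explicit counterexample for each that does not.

(⊇) Let x ∈ B. Then either x ∈ B and x ∉ A; or x ∈ B ∩ A. In each case x ∈ (A ∪ B) ∩ B, so B ⊆ (A ∪ B) ∩ B.

(⊆) Let x ∈ (A ∪ B) ∩ B. Then either x ∈ B and x ∉ A; or x ∈ B ∩ A. In each case x ∈ B, so (A ∪ B) ∩ B ⊆ B.

Both inclusions hold; the sets are equal.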